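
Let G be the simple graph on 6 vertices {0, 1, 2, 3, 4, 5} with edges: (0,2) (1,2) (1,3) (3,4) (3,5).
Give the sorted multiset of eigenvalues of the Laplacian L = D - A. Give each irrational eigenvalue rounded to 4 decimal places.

[0, 0.3249, 1, 1.4608, 3, 4.2143]

With the vertex order [0, 1, 2, 3, 4, 5], the degrees are [1, 2, 2, 3, 1, 1], giving D = diag(1, 2, 2, 3, 1, 1) and L = D - A. Diagonalising L (or applying a numerical eigensolver to the 6x6 matrix) gives the spectrum above. There is one zero in the spectrum, matching the 1 component.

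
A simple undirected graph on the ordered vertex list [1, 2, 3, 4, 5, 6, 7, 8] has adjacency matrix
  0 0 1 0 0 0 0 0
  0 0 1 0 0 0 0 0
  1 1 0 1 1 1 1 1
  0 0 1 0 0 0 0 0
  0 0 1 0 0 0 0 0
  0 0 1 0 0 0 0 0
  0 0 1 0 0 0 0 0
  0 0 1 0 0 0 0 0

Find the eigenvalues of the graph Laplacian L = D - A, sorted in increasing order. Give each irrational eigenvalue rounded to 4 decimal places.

Each diagonal entry of L is the vertex degree and each off-diagonal entry is -1 where an edge is present, 0 otherwise; in the order [1, 2, 3, 4, 5, 6, 7, 8] the diagonal is [1, 1, 7, 1, 1, 1, 1, 1]. L is symmetric positive semidefinite, so every eigenvalue is real and nonnegative. The single zero eigenvalue shows the graph is connected. The eigenvalues sum to 14, which equals trace(L) = 2|E|.

[0, 1, 1, 1, 1, 1, 1, 8]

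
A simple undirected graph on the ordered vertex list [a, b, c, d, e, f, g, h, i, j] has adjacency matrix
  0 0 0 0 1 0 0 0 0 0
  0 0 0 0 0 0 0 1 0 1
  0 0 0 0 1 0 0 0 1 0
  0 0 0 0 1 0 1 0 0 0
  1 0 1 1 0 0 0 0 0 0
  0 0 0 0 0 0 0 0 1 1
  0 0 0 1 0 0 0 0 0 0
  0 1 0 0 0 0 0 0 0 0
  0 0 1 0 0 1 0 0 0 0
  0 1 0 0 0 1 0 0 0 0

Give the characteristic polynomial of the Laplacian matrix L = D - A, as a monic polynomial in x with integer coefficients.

Reading degrees in the order [a, b, c, d, e, f, g, h, i, j] gives [1, 2, 2, 2, 3, 2, 1, 1, 2, 2]; set D = diag(1, 2, 2, 2, 3, 2, 1, 1, 2, 2) and form L = D - A. L has integer entries, so p(x) = det(xI - L) has integer coefficients. Expanding the determinant yields x^10 - 18x^9 + 135x^8 - 548x^7 + 1309x^6 - 1874x^5 + 1569x^4 - 716x^3 + 153x^2 - 10x. Since p(0) = det(-L) = 0, x divides p(x).

x^10 - 18x^9 + 135x^8 - 548x^7 + 1309x^6 - 1874x^5 + 1569x^4 - 716x^3 + 153x^2 - 10x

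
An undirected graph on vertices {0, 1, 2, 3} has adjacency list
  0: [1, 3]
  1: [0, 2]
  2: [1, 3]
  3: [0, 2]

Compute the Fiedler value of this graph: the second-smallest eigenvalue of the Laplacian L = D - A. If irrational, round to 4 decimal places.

Reading degrees in the order [0, 1, 2, 3] gives [2, 2, 2, 2]; set D = diag(2, 2, 2, 2) and form L = D - A. Computing the eigenvalues of L and sorting gives [0, 2, 2, 4]. The Fiedler value lambda_2 = 2 is strictly positive, so the graph is connected. The eigenvalues sum to 8, which equals trace(L) = 2|E|. There is one zero in the spectrum, matching the 1 component.

2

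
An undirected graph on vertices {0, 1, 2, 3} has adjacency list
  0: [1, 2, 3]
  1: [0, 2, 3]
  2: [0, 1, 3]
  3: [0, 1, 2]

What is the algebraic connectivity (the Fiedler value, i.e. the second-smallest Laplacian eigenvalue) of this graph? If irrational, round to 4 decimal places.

With the vertex order [0, 1, 2, 3], the degrees are [3, 3, 3, 3], giving D = diag(3, 3, 3, 3) and L = D - A. Computing the eigenvalues of L and sorting gives [0, 4, 4, 4]. The Fiedler value lambda_2 = 4 is strictly positive, so the graph is connected. By the matrix-tree theorem the graph has (1/4) * product of the nonzero eigenvalues = 16 spanning trees. There is one zero in the spectrum, matching the 1 component.

4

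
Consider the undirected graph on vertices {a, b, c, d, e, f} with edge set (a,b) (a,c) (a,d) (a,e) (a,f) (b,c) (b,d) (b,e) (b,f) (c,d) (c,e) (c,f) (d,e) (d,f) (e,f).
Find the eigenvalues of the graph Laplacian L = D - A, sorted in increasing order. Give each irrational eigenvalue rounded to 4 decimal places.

Each diagonal entry of L is the vertex degree and each off-diagonal entry is -1 where an edge is present, 0 otherwise; in the order [a, b, c, d, e, f] the diagonal is [5, 5, 5, 5, 5, 5]. Diagonalising L (or applying a numerical eigensolver to the 6x6 matrix) gives the spectrum above. The single zero eigenvalue shows the graph is connected. The largest eigenvalue, 6, is at most the vertex count 6.

[0, 6, 6, 6, 6, 6]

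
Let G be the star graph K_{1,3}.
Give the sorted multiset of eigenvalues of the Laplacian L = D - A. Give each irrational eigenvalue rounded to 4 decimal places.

The graph has 4 vertices and degree multiset [3, 1, 1, 1]; D is the diagonal matrix of degrees and L = D - A. The multiplicity of 0 as a Laplacian eigenvalue equals the number of connected components. By the matrix-tree theorem the graph has (1/4) * product of the nonzero eigenvalues = 1 spanning tree.

[0, 1, 1, 4]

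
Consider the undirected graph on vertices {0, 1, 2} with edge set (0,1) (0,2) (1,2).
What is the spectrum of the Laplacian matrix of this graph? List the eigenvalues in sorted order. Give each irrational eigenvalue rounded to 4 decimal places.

[0, 3, 3]

Each diagonal entry of L is the vertex degree and each off-diagonal entry is -1 where an edge is present, 0 otherwise; in the order [0, 1, 2] the diagonal is [2, 2, 2]. The multiplicity of 0 as a Laplacian eigenvalue equals the number of connected components. The eigenvalues sum to 6, which equals trace(L) = 2|E|.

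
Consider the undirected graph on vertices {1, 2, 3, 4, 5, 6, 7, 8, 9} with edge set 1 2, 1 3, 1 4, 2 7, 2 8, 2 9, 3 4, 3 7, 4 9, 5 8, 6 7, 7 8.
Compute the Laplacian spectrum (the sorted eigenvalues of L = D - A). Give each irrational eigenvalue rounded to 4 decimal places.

[0, 0.6067, 0.7660, 1.8943, 2.3090, 3.4771, 4.0497, 5.0879, 5.8094]

With the vertex order [1, 2, 3, 4, 5, 6, 7, 8, 9], the degrees are [3, 4, 3, 3, 1, 1, 4, 3, 2], giving D = diag(3, 4, 3, 3, 1, 1, 4, 3, 2) and L = D - A. Since every row of L sums to 0, the all-ones vector is in the kernel and 0 is an eigenvalue. The eigenvalues sum to 24, which equals trace(L) = 2|E|.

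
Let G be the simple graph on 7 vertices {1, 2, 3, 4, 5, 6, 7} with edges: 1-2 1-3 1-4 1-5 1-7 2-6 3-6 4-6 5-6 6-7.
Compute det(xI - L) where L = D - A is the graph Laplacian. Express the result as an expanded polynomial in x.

x^7 - 20x^6 + 155x^5 - 600x^4 + 1240x^3 - 1312x^2 + 560x

Reading degrees in the order [1, 2, 3, 4, 5, 6, 7] gives [5, 2, 2, 2, 2, 5, 2]; set D = diag(5, 2, 2, 2, 2, 5, 2) and form L = D - A. Computing det(xI - L) by cofactor expansion (or equivalently via sum-over-permutations) gives x^7 - 20x^6 + 155x^5 - 600x^4 + 1240x^3 - 1312x^2 + 560x. The constant term is 0 because L is singular (the all-ones vector lies in its kernel).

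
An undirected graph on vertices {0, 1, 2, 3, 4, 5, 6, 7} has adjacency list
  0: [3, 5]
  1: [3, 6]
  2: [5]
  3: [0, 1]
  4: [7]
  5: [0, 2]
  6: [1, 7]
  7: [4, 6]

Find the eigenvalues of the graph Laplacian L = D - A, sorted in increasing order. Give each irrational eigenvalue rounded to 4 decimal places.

[0, 0.1522, 0.5858, 1.2346, 2, 2.7654, 3.4142, 3.8478]

Each diagonal entry of L is the vertex degree and each off-diagonal entry is -1 where an edge is present, 0 otherwise; in the order [0, 1, 2, 3, 4, 5, 6, 7] the diagonal is [2, 2, 1, 2, 1, 2, 2, 2]. Since every row of L sums to 0, the all-ones vector is in the kernel and 0 is an eigenvalue. By the matrix-tree theorem the graph has (1/8) * product of the nonzero eigenvalues = 1 spanning tree. There is one zero in the spectrum, matching the 1 component.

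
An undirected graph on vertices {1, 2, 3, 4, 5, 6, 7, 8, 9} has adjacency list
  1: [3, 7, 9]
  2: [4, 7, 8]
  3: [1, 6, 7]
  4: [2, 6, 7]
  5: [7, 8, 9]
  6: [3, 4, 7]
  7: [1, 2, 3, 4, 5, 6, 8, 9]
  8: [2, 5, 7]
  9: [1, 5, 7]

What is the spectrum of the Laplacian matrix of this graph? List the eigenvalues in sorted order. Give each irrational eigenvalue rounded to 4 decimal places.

[0, 1.5858, 1.5858, 3, 3, 4.4142, 4.4142, 5, 9]

With the vertex order [1, 2, 3, 4, 5, 6, 7, 8, 9], the degrees are [3, 3, 3, 3, 3, 3, 8, 3, 3], giving D = diag(3, 3, 3, 3, 3, 3, 8, 3, 3) and L = D - A. L is symmetric positive semidefinite, so every eigenvalue is real and nonnegative. The largest eigenvalue, 9, is at most the vertex count 9.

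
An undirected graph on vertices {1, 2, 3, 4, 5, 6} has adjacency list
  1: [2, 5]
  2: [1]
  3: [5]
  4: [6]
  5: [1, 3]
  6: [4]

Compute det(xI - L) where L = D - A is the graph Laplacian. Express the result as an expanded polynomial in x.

Each diagonal entry of L is the vertex degree and each off-diagonal entry is -1 where an edge is present, 0 otherwise; in the order [1, 2, 3, 4, 5, 6] the diagonal is [2, 1, 1, 1, 2, 1]. L has integer entries, so p(x) = det(xI - L) has integer coefficients. Expanding the determinant yields x^6 - 8x^5 + 22x^4 - 24x^3 + 8x^2. Since p(0) = det(-L) = 0, x divides p(x).

x^6 - 8x^5 + 22x^4 - 24x^3 + 8x^2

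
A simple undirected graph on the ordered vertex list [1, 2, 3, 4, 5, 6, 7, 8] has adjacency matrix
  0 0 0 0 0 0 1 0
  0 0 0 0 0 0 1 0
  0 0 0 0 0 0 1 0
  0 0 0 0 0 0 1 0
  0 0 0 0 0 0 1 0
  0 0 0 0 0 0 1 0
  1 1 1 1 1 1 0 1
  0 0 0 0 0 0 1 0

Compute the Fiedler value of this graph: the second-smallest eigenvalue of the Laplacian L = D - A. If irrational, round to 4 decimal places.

1

Each diagonal entry of L is the vertex degree and each off-diagonal entry is -1 where an edge is present, 0 otherwise; in the order [1, 2, 3, 4, 5, 6, 7, 8] the diagonal is [1, 1, 1, 1, 1, 1, 7, 1]. Computing the eigenvalues of L and sorting gives [0, 1, 1, 1, 1, 1, 1, 8]. The Fiedler value lambda_2 = 1 is strictly positive, so the graph is connected. There is one zero in the spectrum, matching the 1 component.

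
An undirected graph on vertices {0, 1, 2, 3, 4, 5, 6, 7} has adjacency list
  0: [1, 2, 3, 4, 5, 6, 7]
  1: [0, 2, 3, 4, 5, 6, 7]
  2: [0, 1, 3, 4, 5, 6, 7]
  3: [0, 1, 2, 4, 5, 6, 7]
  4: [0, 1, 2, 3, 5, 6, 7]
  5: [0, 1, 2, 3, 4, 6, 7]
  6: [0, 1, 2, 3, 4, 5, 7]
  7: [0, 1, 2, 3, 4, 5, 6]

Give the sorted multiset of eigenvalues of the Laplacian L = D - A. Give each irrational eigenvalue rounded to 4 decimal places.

Reading degrees in the order [0, 1, 2, 3, 4, 5, 6, 7] gives [7, 7, 7, 7, 7, 7, 7, 7]; set D = diag(7, 7, 7, 7, 7, 7, 7, 7) and form L = D - A. The multiplicity of 0 as a Laplacian eigenvalue equals the number of connected components.

[0, 8, 8, 8, 8, 8, 8, 8]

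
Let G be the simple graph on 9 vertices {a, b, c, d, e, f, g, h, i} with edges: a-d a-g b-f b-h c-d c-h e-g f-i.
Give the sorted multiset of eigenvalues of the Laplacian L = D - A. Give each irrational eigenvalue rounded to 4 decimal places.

[0, 0.1206, 0.4679, 1, 1.6527, 2.3473, 3, 3.5321, 3.8794]

With the vertex order [a, b, c, d, e, f, g, h, i], the degrees are [2, 2, 2, 2, 1, 2, 2, 2, 1], giving D = diag(2, 2, 2, 2, 1, 2, 2, 2, 1) and L = D - A. L is symmetric positive semidefinite, so every eigenvalue is real and nonnegative.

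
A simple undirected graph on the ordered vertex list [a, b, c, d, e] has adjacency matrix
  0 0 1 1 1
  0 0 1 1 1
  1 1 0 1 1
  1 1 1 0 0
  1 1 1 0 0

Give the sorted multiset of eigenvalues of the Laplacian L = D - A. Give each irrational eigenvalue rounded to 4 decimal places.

[0, 3, 3, 5, 5]

Reading degrees in the order [a, b, c, d, e] gives [3, 3, 4, 3, 3]; set D = diag(3, 3, 4, 3, 3) and form L = D - A. L is symmetric positive semidefinite, so every eigenvalue is real and nonnegative. The largest eigenvalue, 5, is at most the vertex count 5.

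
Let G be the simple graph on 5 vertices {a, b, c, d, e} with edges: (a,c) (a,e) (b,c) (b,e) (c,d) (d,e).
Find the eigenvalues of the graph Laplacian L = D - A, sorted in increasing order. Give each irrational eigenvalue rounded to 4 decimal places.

Reading degrees in the order [a, b, c, d, e] gives [2, 2, 3, 2, 3]; set D = diag(2, 2, 3, 2, 3) and form L = D - A. Since every row of L sums to 0, the all-ones vector is in the kernel and 0 is an eigenvalue. The single zero eigenvalue shows the graph is connected. There is one zero in the spectrum, matching the 1 component. The eigenvalues sum to 12, which equals trace(L) = 2|E|.

[0, 2, 2, 3, 5]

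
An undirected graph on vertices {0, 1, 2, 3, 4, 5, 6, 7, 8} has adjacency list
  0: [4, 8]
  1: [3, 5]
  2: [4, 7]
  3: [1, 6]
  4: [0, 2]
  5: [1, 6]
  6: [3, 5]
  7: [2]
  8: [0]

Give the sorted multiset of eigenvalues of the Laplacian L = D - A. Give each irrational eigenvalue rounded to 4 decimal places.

With the vertex order [0, 1, 2, 3, 4, 5, 6, 7, 8], the degrees are [2, 2, 2, 2, 2, 2, 2, 1, 1], giving D = diag(2, 2, 2, 2, 2, 2, 2, 1, 1) and L = D - A. L is symmetric positive semidefinite, so every eigenvalue is real and nonnegative. The 2 zero eigenvalues correspond to the 2 connected components. There are 2 zeros in the spectrum, matching the 2 components.

[0, 0, 0.3820, 1.3820, 2, 2, 2.6180, 3.6180, 4]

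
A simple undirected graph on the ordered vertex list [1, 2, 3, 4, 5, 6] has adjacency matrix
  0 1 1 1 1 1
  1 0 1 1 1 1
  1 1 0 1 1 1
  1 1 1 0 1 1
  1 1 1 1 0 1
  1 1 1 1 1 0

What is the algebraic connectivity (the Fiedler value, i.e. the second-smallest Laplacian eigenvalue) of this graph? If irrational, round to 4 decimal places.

With the vertex order [1, 2, 3, 4, 5, 6], the degrees are [5, 5, 5, 5, 5, 5], giving D = diag(5, 5, 5, 5, 5, 5) and L = D - A. The smallest Laplacian eigenvalue is always 0. The next one, lambda_2 = 6, measures how hard the graph is to disconnect: larger values mean better connectivity. The eigenvalues sum to 30, which equals trace(L) = 2|E|.

6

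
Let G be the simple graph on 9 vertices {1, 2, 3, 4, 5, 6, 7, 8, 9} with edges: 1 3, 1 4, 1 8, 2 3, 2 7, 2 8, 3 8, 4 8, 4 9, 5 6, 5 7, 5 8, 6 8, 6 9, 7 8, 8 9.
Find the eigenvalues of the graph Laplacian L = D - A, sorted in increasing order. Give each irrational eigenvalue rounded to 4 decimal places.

[0, 1.5858, 1.5858, 3, 3, 4.4142, 4.4142, 5, 9]

With the vertex order [1, 2, 3, 4, 5, 6, 7, 8, 9], the degrees are [3, 3, 3, 3, 3, 3, 3, 8, 3], giving D = diag(3, 3, 3, 3, 3, 3, 3, 8, 3) and L = D - A. Diagonalising L (or applying a numerical eigensolver to the 9x9 matrix) gives the spectrum above. The largest eigenvalue, 9, is at most the vertex count 9.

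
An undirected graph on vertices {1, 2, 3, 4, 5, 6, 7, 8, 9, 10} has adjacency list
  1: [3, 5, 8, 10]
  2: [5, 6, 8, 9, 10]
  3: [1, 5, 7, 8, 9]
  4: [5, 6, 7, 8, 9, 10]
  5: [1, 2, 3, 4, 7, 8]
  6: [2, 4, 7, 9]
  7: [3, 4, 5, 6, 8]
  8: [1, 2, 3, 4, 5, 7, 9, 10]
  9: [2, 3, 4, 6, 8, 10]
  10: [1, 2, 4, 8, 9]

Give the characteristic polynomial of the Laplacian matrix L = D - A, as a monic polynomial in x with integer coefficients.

Each diagonal entry of L is the vertex degree and each off-diagonal entry is -1 where an edge is present, 0 otherwise; in the order [1, 2, 3, 4, 5, 6, 7, 8, 9, 10] the diagonal is [4, 5, 5, 6, 6, 4, 5, 8, 6, 5]. L has integer entries, so p(x) = det(xI - L) has integer coefficients. Expanding the determinant yields x^10 - 54x^9 + 1279x^8 - 17432x^7 + 150599x^6 - 854804x^5 + 3185856x^4 - 7512970x^3 + 10164391x^2 - 6005330x. The constant term is 0 because L is singular (the all-ones vector lies in its kernel). There is one zero in the spectrum, matching the 1 component. The eigenvalues sum to 54, which equals trace(L) = 2|E|.

x^10 - 54x^9 + 1279x^8 - 17432x^7 + 150599x^6 - 854804x^5 + 3185856x^4 - 7512970x^3 + 10164391x^2 - 6005330x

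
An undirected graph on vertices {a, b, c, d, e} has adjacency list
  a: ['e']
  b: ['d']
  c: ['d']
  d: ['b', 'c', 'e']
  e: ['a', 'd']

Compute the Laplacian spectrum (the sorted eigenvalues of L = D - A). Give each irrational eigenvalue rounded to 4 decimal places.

With the vertex order [a, b, c, d, e], the degrees are [1, 1, 1, 3, 2], giving D = diag(1, 1, 1, 3, 2) and L = D - A. L is symmetric positive semidefinite, so every eigenvalue is real and nonnegative. The single zero eigenvalue shows the graph is connected.

[0, 0.5188, 1, 2.3111, 4.1701]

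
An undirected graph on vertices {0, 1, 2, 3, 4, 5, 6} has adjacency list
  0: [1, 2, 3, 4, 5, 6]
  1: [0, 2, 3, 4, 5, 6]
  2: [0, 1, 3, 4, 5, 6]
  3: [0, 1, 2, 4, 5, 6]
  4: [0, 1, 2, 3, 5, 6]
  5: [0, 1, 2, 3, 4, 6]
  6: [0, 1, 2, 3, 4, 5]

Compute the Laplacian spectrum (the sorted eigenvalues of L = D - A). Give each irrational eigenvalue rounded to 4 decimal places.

Reading degrees in the order [0, 1, 2, 3, 4, 5, 6] gives [6, 6, 6, 6, 6, 6, 6]; set D = diag(6, 6, 6, 6, 6, 6, 6) and form L = D - A. L is symmetric positive semidefinite, so every eigenvalue is real and nonnegative. The largest eigenvalue, 7, is at most the vertex count 7. By the matrix-tree theorem the graph has (1/7) * product of the nonzero eigenvalues = 16807 spanning trees.

[0, 7, 7, 7, 7, 7, 7]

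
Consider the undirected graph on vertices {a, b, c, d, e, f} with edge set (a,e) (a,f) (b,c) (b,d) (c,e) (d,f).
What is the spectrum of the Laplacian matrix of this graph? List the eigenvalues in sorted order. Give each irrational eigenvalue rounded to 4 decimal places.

Each diagonal entry of L is the vertex degree and each off-diagonal entry is -1 where an edge is present, 0 otherwise; in the order [a, b, c, d, e, f] the diagonal is [2, 2, 2, 2, 2, 2]. Diagonalising L (or applying a numerical eigensolver to the 6x6 matrix) gives the spectrum above. By the matrix-tree theorem the graph has (1/6) * product of the nonzero eigenvalues = 6 spanning trees. The largest eigenvalue, 4, is at most the vertex count 6.

[0, 1, 1, 3, 3, 4]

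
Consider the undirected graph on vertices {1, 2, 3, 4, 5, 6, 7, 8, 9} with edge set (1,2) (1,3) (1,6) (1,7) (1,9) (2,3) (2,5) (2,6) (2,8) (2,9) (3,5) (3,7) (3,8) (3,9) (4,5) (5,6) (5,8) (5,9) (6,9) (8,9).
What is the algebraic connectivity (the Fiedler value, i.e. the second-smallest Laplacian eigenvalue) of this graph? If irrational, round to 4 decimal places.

Reading degrees in the order [1, 2, 3, 4, 5, 6, 7, 8, 9] gives [5, 6, 6, 1, 6, 4, 2, 4, 6]; set D = diag(5, 6, 6, 1, 6, 4, 2, 4, 6) and form L = D - A. The smallest Laplacian eigenvalue is always 0. The next one, lambda_2 = 0.9162, measures how hard the graph is to disconnect: larger values mean better connectivity. The eigenvalues sum to 40, which equals trace(L) = 2|E|. There is one zero in the spectrum, matching the 1 component.

0.9162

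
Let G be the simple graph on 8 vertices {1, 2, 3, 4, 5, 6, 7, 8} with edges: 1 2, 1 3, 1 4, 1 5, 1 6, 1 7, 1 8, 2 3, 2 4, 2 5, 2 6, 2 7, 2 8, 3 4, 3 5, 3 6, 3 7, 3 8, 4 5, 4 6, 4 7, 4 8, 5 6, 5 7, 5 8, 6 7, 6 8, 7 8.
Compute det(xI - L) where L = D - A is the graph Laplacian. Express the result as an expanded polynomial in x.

x^8 - 56x^7 + 1344x^6 - 17920x^5 + 143360x^4 - 688128x^3 + 1835008x^2 - 2097152x

With the vertex order [1, 2, 3, 4, 5, 6, 7, 8], the degrees are [7, 7, 7, 7, 7, 7, 7, 7], giving D = diag(7, 7, 7, 7, 7, 7, 7, 7) and L = D - A. L has integer entries, so p(x) = det(xI - L) has integer coefficients. Expanding the determinant yields x^8 - 56x^7 + 1344x^6 - 17920x^5 + 143360x^4 - 688128x^3 + 1835008x^2 - 2097152x. The coefficient of x^7 equals -trace(L) = -56, matching the sum of degrees. There is one zero in the spectrum, matching the 1 component.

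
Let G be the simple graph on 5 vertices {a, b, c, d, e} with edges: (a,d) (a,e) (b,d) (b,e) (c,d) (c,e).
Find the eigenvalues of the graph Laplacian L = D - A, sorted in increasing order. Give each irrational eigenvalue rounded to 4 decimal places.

[0, 2, 2, 3, 5]

Each diagonal entry of L is the vertex degree and each off-diagonal entry is -1 where an edge is present, 0 otherwise; in the order [a, b, c, d, e] the diagonal is [2, 2, 2, 3, 3]. Diagonalising L (or applying a numerical eigensolver to the 5x5 matrix) gives the spectrum above. By the matrix-tree theorem the graph has (1/5) * product of the nonzero eigenvalues = 12 spanning trees.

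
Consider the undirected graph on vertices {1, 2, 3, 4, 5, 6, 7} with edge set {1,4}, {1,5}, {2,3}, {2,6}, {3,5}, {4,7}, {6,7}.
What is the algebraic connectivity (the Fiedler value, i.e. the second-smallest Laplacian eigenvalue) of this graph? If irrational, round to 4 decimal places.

With the vertex order [1, 2, 3, 4, 5, 6, 7], the degrees are [2, 2, 2, 2, 2, 2, 2], giving D = diag(2, 2, 2, 2, 2, 2, 2) and L = D - A. The smallest Laplacian eigenvalue is always 0. The next one, lambda_2 = 0.7530, measures how hard the graph is to disconnect: larger values mean better connectivity.

0.7530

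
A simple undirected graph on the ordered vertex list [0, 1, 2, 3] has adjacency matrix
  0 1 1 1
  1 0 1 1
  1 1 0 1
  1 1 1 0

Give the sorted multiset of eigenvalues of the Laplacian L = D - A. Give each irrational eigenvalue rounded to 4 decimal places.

[0, 4, 4, 4]

With the vertex order [0, 1, 2, 3], the degrees are [3, 3, 3, 3], giving D = diag(3, 3, 3, 3) and L = D - A. L is symmetric positive semidefinite, so every eigenvalue is real and nonnegative. The single zero eigenvalue shows the graph is connected. There is one zero in the spectrum, matching the 1 component.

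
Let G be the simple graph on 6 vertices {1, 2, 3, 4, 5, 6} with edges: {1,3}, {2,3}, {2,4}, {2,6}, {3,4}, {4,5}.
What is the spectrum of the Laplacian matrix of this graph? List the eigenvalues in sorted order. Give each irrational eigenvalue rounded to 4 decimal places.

With the vertex order [1, 2, 3, 4, 5, 6], the degrees are [1, 3, 3, 3, 1, 1], giving D = diag(1, 3, 3, 3, 1, 1) and L = D - A. The multiplicity of 0 as a Laplacian eigenvalue equals the number of connected components. The single zero eigenvalue shows the graph is connected. The eigenvalues sum to 12, which equals trace(L) = 2|E|.

[0, 0.6972, 0.6972, 2, 4.3028, 4.3028]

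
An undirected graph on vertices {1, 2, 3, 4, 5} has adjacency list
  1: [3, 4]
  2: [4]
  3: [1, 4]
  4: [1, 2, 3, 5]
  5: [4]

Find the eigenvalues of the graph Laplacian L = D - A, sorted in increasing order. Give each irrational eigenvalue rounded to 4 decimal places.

With the vertex order [1, 2, 3, 4, 5], the degrees are [2, 1, 2, 4, 1], giving D = diag(2, 1, 2, 4, 1) and L = D - A. Since every row of L sums to 0, the all-ones vector is in the kernel and 0 is an eigenvalue.

[0, 1, 1, 3, 5]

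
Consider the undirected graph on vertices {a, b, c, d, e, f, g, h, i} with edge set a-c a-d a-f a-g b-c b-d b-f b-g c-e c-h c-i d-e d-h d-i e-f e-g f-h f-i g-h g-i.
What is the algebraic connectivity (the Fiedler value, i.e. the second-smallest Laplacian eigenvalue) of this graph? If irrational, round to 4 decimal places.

With the vertex order [a, b, c, d, e, f, g, h, i], the degrees are [4, 4, 5, 5, 4, 5, 5, 4, 4], giving D = diag(4, 4, 5, 5, 4, 5, 5, 4, 4) and L = D - A. Computing the eigenvalues of L and sorting gives [0, 4, 4, 4, 4, 5, 5, 5, 9]. The Fiedler value lambda_2 = 4 is strictly positive, so the graph is connected. There is one zero in the spectrum, matching the 1 component.

4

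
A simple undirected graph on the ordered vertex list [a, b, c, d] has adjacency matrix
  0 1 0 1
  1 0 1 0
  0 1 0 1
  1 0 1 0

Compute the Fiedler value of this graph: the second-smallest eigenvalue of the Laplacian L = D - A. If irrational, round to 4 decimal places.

2

Reading degrees in the order [a, b, c, d] gives [2, 2, 2, 2]; set D = diag(2, 2, 2, 2) and form L = D - A. The smallest Laplacian eigenvalue is always 0. The next one, lambda_2 = 2, measures how hard the graph is to disconnect: larger values mean better connectivity. There is one zero in the spectrum, matching the 1 component. The eigenvalues sum to 8, which equals trace(L) = 2|E|.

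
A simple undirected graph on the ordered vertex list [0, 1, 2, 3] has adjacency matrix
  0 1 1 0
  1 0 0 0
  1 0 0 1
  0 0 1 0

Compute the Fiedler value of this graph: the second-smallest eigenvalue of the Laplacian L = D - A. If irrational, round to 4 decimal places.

With the vertex order [0, 1, 2, 3], the degrees are [2, 1, 2, 1], giving D = diag(2, 1, 2, 1) and L = D - A. The sorted Laplacian eigenvalues are [0, 0.5858, 2, 3.4142]; the algebraic connectivity is the second entry, 0.5858. By the matrix-tree theorem the graph has (1/4) * product of the nonzero eigenvalues = 1 spanning tree. The eigenvalues sum to 6, which equals trace(L) = 2|E|.

0.5858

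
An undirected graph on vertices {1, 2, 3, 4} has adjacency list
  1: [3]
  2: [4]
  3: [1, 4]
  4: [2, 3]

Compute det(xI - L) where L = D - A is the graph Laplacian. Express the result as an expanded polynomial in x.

x^4 - 6x^3 + 10x^2 - 4x

With the vertex order [1, 2, 3, 4], the degrees are [1, 1, 2, 2], giving D = diag(1, 1, 2, 2) and L = D - A. L has integer entries, so p(x) = det(xI - L) has integer coefficients. Expanding the determinant yields x^4 - 6x^3 + 10x^2 - 4x. Since p(0) = det(-L) = 0, x divides p(x). By the matrix-tree theorem the graph has (1/4) * product of the nonzero eigenvalues = 1 spanning tree.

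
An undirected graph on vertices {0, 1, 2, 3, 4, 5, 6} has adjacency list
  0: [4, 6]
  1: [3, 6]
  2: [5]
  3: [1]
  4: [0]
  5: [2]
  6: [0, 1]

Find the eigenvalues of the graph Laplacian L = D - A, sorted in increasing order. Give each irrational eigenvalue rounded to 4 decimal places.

[0, 0, 0.3820, 1.3820, 2, 2.6180, 3.6180]

Each diagonal entry of L is the vertex degree and each off-diagonal entry is -1 where an edge is present, 0 otherwise; in the order [0, 1, 2, 3, 4, 5, 6] the diagonal is [2, 2, 1, 1, 1, 1, 2]. Diagonalising L (or applying a numerical eigensolver to the 7x7 matrix) gives the spectrum above. The 2 zero eigenvalues correspond to the 2 connected components. There are 2 zeros in the spectrum, matching the 2 components. The largest eigenvalue, 3.6180, is at most the vertex count 7.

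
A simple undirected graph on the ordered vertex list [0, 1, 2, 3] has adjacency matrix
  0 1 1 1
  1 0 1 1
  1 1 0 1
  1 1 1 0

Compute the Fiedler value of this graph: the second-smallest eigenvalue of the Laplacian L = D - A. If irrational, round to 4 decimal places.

Each diagonal entry of L is the vertex degree and each off-diagonal entry is -1 where an edge is present, 0 otherwise; in the order [0, 1, 2, 3] the diagonal is [3, 3, 3, 3]. The smallest Laplacian eigenvalue is always 0. The next one, lambda_2 = 4, measures how hard the graph is to disconnect: larger values mean better connectivity.

4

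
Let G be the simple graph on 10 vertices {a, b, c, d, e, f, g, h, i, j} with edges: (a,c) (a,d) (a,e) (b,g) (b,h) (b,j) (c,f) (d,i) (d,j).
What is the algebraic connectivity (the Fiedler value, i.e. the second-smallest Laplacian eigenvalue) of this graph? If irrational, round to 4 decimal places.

0.1535

Reading degrees in the order [a, b, c, d, e, f, g, h, i, j] gives [3, 3, 2, 3, 1, 1, 1, 1, 1, 2]; set D = diag(3, 3, 2, 3, 1, 1, 1, 1, 1, 2) and form L = D - A. The sorted Laplacian eigenvalues are [0, 0.1535, 0.4616, 0.7026, 1, 1.5019, 2.1589, 3.2036, 4.0827, 4.7351]; the algebraic connectivity is the second entry, 0.1535. The largest eigenvalue, 4.7351, is at most the vertex count 10. The eigenvalues sum to 18, which equals trace(L) = 2|E|.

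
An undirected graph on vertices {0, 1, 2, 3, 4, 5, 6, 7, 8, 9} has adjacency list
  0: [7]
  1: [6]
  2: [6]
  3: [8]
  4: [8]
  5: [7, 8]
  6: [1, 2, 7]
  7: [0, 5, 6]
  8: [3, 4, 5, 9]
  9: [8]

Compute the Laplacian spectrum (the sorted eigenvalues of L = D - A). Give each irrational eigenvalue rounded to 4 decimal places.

With the vertex order [0, 1, 2, 3, 4, 5, 6, 7, 8, 9], the degrees are [1, 1, 1, 1, 1, 2, 3, 3, 4, 1], giving D = diag(1, 1, 1, 1, 1, 2, 3, 3, 4, 1) and L = D - A. The multiplicity of 0 as a Laplacian eigenvalue equals the number of connected components. The eigenvalues sum to 18, which equals trace(L) = 2|E|.

[0, 0.1600, 0.5669, 1, 1, 1, 1.5488, 3.0612, 4.5184, 5.1446]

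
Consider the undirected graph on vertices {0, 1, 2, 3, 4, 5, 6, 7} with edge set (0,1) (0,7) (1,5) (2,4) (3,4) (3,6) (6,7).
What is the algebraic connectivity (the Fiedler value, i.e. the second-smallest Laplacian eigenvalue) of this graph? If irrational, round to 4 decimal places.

0.1522

Reading degrees in the order [0, 1, 2, 3, 4, 5, 6, 7] gives [2, 2, 1, 2, 2, 1, 2, 2]; set D = diag(2, 2, 1, 2, 2, 1, 2, 2) and form L = D - A. The sorted Laplacian eigenvalues are [0, 0.1522, 0.5858, 1.2346, 2, 2.7654, 3.4142, 3.8478]; the algebraic connectivity is the second entry, 0.1522. There is one zero in the spectrum, matching the 1 component.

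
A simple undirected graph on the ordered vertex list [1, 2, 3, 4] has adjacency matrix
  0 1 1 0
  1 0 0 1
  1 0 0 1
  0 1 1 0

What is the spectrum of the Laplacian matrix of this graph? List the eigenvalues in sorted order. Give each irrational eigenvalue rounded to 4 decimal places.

[0, 2, 2, 4]

With the vertex order [1, 2, 3, 4], the degrees are [2, 2, 2, 2], giving D = diag(2, 2, 2, 2) and L = D - A. The multiplicity of 0 as a Laplacian eigenvalue equals the number of connected components. The single zero eigenvalue shows the graph is connected. There is one zero in the spectrum, matching the 1 component. The largest eigenvalue, 4, is at most the vertex count 4.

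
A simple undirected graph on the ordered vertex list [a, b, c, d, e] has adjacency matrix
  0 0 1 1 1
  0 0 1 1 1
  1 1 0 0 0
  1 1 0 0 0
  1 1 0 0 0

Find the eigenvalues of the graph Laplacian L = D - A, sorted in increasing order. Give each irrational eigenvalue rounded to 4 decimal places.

Each diagonal entry of L is the vertex degree and each off-diagonal entry is -1 where an edge is present, 0 otherwise; in the order [a, b, c, d, e] the diagonal is [3, 3, 2, 2, 2]. Since every row of L sums to 0, the all-ones vector is in the kernel and 0 is an eigenvalue. The single zero eigenvalue shows the graph is connected. The largest eigenvalue, 5, is at most the vertex count 5. By the matrix-tree theorem the graph has (1/5) * product of the nonzero eigenvalues = 12 spanning trees.

[0, 2, 2, 3, 5]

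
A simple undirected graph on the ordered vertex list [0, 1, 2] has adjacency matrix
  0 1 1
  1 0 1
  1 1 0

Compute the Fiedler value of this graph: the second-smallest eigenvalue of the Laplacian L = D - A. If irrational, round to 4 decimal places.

Reading degrees in the order [0, 1, 2] gives [2, 2, 2]; set D = diag(2, 2, 2) and form L = D - A. The smallest Laplacian eigenvalue is always 0. The next one, lambda_2 = 3, measures how hard the graph is to disconnect: larger values mean better connectivity. By the matrix-tree theorem the graph has (1/3) * product of the nonzero eigenvalues = 3 spanning trees. The largest eigenvalue, 3, is at most the vertex count 3.

3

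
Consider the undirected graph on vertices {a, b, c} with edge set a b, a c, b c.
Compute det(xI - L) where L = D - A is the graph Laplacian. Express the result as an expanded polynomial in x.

Reading degrees in the order [a, b, c] gives [2, 2, 2]; set D = diag(2, 2, 2) and form L = D - A. The eigenvalues of L are [0, 3, 3]; the characteristic polynomial is the product of (x - lambda_i), which multiplies out to x^3 - 6x^2 + 9x. The coefficient of x^2 equals -trace(L) = -6, matching the sum of degrees. The largest eigenvalue, 3, is at most the vertex count 3.

x^3 - 6x^2 + 9x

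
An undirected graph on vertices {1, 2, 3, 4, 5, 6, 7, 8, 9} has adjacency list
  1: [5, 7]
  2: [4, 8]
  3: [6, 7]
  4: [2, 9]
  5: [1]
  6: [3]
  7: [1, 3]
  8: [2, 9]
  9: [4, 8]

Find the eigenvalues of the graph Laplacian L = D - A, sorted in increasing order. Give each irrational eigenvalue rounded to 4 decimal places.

Reading degrees in the order [1, 2, 3, 4, 5, 6, 7, 8, 9] gives [2, 2, 2, 2, 1, 1, 2, 2, 2]; set D = diag(2, 2, 2, 2, 1, 1, 2, 2, 2) and form L = D - A. Diagonalising L (or applying a numerical eigensolver to the 9x9 matrix) gives the spectrum above. The 2 zero eigenvalues correspond to the 2 connected components. There are 2 zeros in the spectrum, matching the 2 components. The largest eigenvalue, 4, is at most the vertex count 9.

[0, 0, 0.3820, 1.3820, 2, 2, 2.6180, 3.6180, 4]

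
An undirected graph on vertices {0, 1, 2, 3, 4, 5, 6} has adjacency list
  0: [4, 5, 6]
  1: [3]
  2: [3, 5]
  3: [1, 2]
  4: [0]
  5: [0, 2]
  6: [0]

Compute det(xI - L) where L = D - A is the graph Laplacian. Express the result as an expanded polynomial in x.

With the vertex order [0, 1, 2, 3, 4, 5, 6], the degrees are [3, 1, 2, 2, 1, 2, 1], giving D = diag(3, 1, 2, 2, 1, 2, 1) and L = D - A. L has integer entries, so p(x) = det(xI - L) has integer coefficients. Expanding the determinant yields x^7 - 12x^6 + 54x^5 - 114x^4 + 116x^3 - 52x^2 + 7x. The coefficient of x^6 equals -trace(L) = -12, matching the sum of degrees. The eigenvalues sum to 12, which equals trace(L) = 2|E|. By the matrix-tree theorem the graph has (1/7) * product of the nonzero eigenvalues = 1 spanning tree.

x^7 - 12x^6 + 54x^5 - 114x^4 + 116x^3 - 52x^2 + 7x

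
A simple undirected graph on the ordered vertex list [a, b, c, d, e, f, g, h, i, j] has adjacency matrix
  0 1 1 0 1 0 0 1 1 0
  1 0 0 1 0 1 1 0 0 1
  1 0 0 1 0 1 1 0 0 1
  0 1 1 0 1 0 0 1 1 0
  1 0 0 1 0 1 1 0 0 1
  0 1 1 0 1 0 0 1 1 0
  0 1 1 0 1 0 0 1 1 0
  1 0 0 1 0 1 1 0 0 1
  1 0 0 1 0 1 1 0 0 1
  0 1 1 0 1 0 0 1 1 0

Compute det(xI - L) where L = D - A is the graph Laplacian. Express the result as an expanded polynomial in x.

x^10 - 50x^9 + 1100x^8 - 14000x^7 + 113750x^6 - 612500x^5 + 2187500x^4 - 5000000x^3 + 6640625x^2 - 3906250x

With the vertex order [a, b, c, d, e, f, g, h, i, j], the degrees are [5, 5, 5, 5, 5, 5, 5, 5, 5, 5], giving D = diag(5, 5, 5, 5, 5, 5, 5, 5, 5, 5) and L = D - A. L has integer entries, so p(x) = det(xI - L) has integer coefficients. Expanding the determinant yields x^10 - 50x^9 + 1100x^8 - 14000x^7 + 113750x^6 - 612500x^5 + 2187500x^4 - 5000000x^3 + 6640625x^2 - 3906250x. The coefficient of x^9 equals -trace(L) = -50, matching the sum of degrees. By the matrix-tree theorem the graph has (1/10) * product of the nonzero eigenvalues = 390625 spanning trees. The eigenvalues sum to 50, which equals trace(L) = 2|E|.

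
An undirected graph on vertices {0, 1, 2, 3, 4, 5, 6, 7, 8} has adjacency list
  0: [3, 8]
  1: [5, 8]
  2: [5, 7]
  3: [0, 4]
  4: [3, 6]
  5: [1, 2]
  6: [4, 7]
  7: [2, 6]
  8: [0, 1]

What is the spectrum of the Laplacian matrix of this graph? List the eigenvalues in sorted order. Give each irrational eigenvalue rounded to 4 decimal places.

[0, 0.4679, 0.4679, 1.6527, 1.6527, 3, 3, 3.8794, 3.8794]

Each diagonal entry of L is the vertex degree and each off-diagonal entry is -1 where an edge is present, 0 otherwise; in the order [0, 1, 2, 3, 4, 5, 6, 7, 8] the diagonal is [2, 2, 2, 2, 2, 2, 2, 2, 2]. The multiplicity of 0 as a Laplacian eigenvalue equals the number of connected components. The single zero eigenvalue shows the graph is connected. The eigenvalues sum to 18, which equals trace(L) = 2|E|.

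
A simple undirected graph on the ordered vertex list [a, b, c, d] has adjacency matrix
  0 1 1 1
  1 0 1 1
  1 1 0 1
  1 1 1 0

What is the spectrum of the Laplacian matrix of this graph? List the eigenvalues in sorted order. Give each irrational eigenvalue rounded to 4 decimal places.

Each diagonal entry of L is the vertex degree and each off-diagonal entry is -1 where an edge is present, 0 otherwise; in the order [a, b, c, d] the diagonal is [3, 3, 3, 3]. L is symmetric positive semidefinite, so every eigenvalue is real and nonnegative. By the matrix-tree theorem the graph has (1/4) * product of the nonzero eigenvalues = 16 spanning trees. The eigenvalues sum to 12, which equals trace(L) = 2|E|.

[0, 4, 4, 4]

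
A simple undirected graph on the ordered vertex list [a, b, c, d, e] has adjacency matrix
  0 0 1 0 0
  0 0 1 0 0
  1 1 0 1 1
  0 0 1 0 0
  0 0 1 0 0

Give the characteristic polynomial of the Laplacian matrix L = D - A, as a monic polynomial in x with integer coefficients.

Reading degrees in the order [a, b, c, d, e] gives [1, 1, 4, 1, 1]; set D = diag(1, 1, 4, 1, 1) and form L = D - A. L has integer entries, so p(x) = det(xI - L) has integer coefficients. Expanding the determinant yields x^5 - 8x^4 + 18x^3 - 16x^2 + 5x. The constant term is 0 because L is singular (the all-ones vector lies in its kernel). The eigenvalues sum to 8, which equals trace(L) = 2|E|.

x^5 - 8x^4 + 18x^3 - 16x^2 + 5x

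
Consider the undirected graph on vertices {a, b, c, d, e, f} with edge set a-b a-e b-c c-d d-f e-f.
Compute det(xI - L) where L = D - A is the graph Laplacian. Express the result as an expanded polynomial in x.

x^6 - 12x^5 + 54x^4 - 112x^3 + 105x^2 - 36x

With the vertex order [a, b, c, d, e, f], the degrees are [2, 2, 2, 2, 2, 2], giving D = diag(2, 2, 2, 2, 2, 2) and L = D - A. L has integer entries, so p(x) = det(xI - L) has integer coefficients. Expanding the determinant yields x^6 - 12x^5 + 54x^4 - 112x^3 + 105x^2 - 36x. The constant term is 0 because L is singular (the all-ones vector lies in its kernel). The eigenvalues sum to 12, which equals trace(L) = 2|E|. The largest eigenvalue, 4, is at most the vertex count 6.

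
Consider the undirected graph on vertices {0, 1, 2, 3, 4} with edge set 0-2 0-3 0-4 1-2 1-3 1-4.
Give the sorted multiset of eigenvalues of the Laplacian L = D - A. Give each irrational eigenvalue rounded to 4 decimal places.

[0, 2, 2, 3, 5]

Reading degrees in the order [0, 1, 2, 3, 4] gives [3, 3, 2, 2, 2]; set D = diag(3, 3, 2, 2, 2) and form L = D - A. Since every row of L sums to 0, the all-ones vector is in the kernel and 0 is an eigenvalue. The single zero eigenvalue shows the graph is connected. By the matrix-tree theorem the graph has (1/5) * product of the nonzero eigenvalues = 12 spanning trees.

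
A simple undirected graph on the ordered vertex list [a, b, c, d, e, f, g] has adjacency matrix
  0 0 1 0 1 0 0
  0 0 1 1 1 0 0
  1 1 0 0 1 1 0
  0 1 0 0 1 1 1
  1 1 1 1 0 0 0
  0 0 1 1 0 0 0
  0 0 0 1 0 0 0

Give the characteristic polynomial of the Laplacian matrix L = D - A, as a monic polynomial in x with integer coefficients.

With the vertex order [a, b, c, d, e, f, g], the degrees are [2, 3, 4, 4, 4, 2, 1], giving D = diag(2, 3, 4, 4, 4, 2, 1) and L = D - A. L has integer entries, so p(x) = det(xI - L) has integer coefficients. Expanding the determinant yields x^7 - 20x^6 + 157x^5 - 612x^4 + 1232x^3 - 1196x^2 + 427x. The constant term is 0 because L is singular (the all-ones vector lies in its kernel). The largest eigenvalue, 5.8773, is at most the vertex count 7. By the matrix-tree theorem the graph has (1/7) * product of the nonzero eigenvalues = 61 spanning trees.

x^7 - 20x^6 + 157x^5 - 612x^4 + 1232x^3 - 1196x^2 + 427x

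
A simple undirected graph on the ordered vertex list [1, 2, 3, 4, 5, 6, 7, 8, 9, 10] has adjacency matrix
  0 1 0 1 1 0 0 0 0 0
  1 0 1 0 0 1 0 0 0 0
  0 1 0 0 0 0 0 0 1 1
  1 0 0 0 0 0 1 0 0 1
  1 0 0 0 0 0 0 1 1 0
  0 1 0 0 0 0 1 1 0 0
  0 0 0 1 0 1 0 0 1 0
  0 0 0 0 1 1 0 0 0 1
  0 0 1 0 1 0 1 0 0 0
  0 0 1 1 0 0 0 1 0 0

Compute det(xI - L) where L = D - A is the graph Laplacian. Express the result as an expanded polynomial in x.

Each diagonal entry of L is the vertex degree and each off-diagonal entry is -1 where an edge is present, 0 otherwise; in the order [1, 2, 3, 4, 5, 6, 7, 8, 9, 10] the diagonal is [3, 3, 3, 3, 3, 3, 3, 3, 3, 3]. The eigenvalues of L are [0, 2, 2, 2, 2, 2, 5, 5, 5, 5]; the characteristic polynomial is the product of (x - lambda_i), which multiplies out to x^10 - 30x^9 + 390x^8 - 2880x^7 + 13305x^6 - 39882x^5 + 77640x^4 - 94800x^3 + 66000x^2 - 20000x. Since p(0) = det(-L) = 0, x divides p(x).

x^10 - 30x^9 + 390x^8 - 2880x^7 + 13305x^6 - 39882x^5 + 77640x^4 - 94800x^3 + 66000x^2 - 20000x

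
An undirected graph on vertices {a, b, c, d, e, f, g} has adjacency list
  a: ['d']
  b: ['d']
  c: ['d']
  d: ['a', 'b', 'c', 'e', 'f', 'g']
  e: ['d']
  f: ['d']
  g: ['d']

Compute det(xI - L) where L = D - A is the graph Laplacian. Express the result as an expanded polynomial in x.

Each diagonal entry of L is the vertex degree and each off-diagonal entry is -1 where an edge is present, 0 otherwise; in the order [a, b, c, d, e, f, g] the diagonal is [1, 1, 1, 6, 1, 1, 1]. Computing det(xI - L) by cofactor expansion (or equivalently via sum-over-permutations) gives x^7 - 12x^6 + 45x^5 - 80x^4 + 75x^3 - 36x^2 + 7x. The coefficient of x^6 equals -trace(L) = -12, matching the sum of degrees. The largest eigenvalue, 7, is at most the vertex count 7. The eigenvalues sum to 12, which equals trace(L) = 2|E|.

x^7 - 12x^6 + 45x^5 - 80x^4 + 75x^3 - 36x^2 + 7x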